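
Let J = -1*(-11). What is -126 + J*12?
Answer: 6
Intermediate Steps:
J = 11
-126 + J*12 = -126 + 11*12 = -126 + 132 = 6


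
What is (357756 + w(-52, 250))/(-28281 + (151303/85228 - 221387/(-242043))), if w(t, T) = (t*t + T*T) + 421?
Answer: -8733859248438324/583348756574659 ≈ -14.972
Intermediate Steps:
w(t, T) = 421 + T**2 + t**2 (w(t, T) = (t**2 + T**2) + 421 = (T**2 + t**2) + 421 = 421 + T**2 + t**2)
(357756 + w(-52, 250))/(-28281 + (151303/85228 - 221387/(-242043))) = (357756 + (421 + 250**2 + (-52)**2))/(-28281 + (151303/85228 - 221387/(-242043))) = (357756 + (421 + 62500 + 2704))/(-28281 + (151303*(1/85228) - 221387*(-1/242043))) = (357756 + 65625)/(-28281 + (151303/85228 + 221387/242043)) = 423381/(-28281 + 55490203265/20628840804) = 423381/(-583348756574659/20628840804) = 423381*(-20628840804/583348756574659) = -8733859248438324/583348756574659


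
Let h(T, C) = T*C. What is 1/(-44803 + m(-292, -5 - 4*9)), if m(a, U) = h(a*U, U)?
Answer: -1/535655 ≈ -1.8669e-6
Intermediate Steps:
h(T, C) = C*T
m(a, U) = a*U² (m(a, U) = U*(a*U) = U*(U*a) = a*U²)
1/(-44803 + m(-292, -5 - 4*9)) = 1/(-44803 - 292*(-5 - 4*9)²) = 1/(-44803 - 292*(-5 - 36)²) = 1/(-44803 - 292*(-41)²) = 1/(-44803 - 292*1681) = 1/(-44803 - 490852) = 1/(-535655) = -1/535655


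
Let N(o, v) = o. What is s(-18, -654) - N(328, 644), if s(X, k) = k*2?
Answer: -1636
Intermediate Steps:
s(X, k) = 2*k
s(-18, -654) - N(328, 644) = 2*(-654) - 1*328 = -1308 - 328 = -1636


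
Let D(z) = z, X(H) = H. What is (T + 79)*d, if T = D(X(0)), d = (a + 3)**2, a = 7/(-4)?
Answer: 1975/16 ≈ 123.44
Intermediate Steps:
a = -7/4 (a = 7*(-1/4) = -7/4 ≈ -1.7500)
d = 25/16 (d = (-7/4 + 3)**2 = (5/4)**2 = 25/16 ≈ 1.5625)
T = 0
(T + 79)*d = (0 + 79)*(25/16) = 79*(25/16) = 1975/16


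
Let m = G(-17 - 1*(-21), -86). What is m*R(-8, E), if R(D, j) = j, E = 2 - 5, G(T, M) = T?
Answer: -12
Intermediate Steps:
E = -3
m = 4 (m = -17 - 1*(-21) = -17 + 21 = 4)
m*R(-8, E) = 4*(-3) = -12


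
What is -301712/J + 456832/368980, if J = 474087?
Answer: 26313104656/43732155315 ≈ 0.60169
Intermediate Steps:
-301712/J + 456832/368980 = -301712/474087 + 456832/368980 = -301712*1/474087 + 456832*(1/368980) = -301712/474087 + 114208/92245 = 26313104656/43732155315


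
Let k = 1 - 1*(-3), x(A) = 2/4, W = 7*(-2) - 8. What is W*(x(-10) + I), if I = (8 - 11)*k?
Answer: 253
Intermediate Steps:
W = -22 (W = -14 - 8 = -22)
x(A) = ½ (x(A) = 2*(¼) = ½)
k = 4 (k = 1 + 3 = 4)
I = -12 (I = (8 - 11)*4 = -3*4 = -12)
W*(x(-10) + I) = -22*(½ - 12) = -22*(-23/2) = 253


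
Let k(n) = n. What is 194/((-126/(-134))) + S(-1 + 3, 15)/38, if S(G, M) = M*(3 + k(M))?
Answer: 255467/1197 ≈ 213.42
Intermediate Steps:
S(G, M) = M*(3 + M)
194/((-126/(-134))) + S(-1 + 3, 15)/38 = 194/((-126/(-134))) + (15*(3 + 15))/38 = 194/((-126*(-1/134))) + (15*18)*(1/38) = 194/(63/67) + 270*(1/38) = 194*(67/63) + 135/19 = 12998/63 + 135/19 = 255467/1197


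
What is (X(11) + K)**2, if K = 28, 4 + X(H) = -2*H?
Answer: 4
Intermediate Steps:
X(H) = -4 - 2*H
(X(11) + K)**2 = ((-4 - 2*11) + 28)**2 = ((-4 - 22) + 28)**2 = (-26 + 28)**2 = 2**2 = 4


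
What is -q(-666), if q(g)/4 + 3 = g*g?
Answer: -1774212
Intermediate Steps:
q(g) = -12 + 4*g² (q(g) = -12 + 4*(g*g) = -12 + 4*g²)
-q(-666) = -(-12 + 4*(-666)²) = -(-12 + 4*443556) = -(-12 + 1774224) = -1*1774212 = -1774212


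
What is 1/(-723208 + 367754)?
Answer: -1/355454 ≈ -2.8133e-6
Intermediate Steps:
1/(-723208 + 367754) = 1/(-355454) = -1/355454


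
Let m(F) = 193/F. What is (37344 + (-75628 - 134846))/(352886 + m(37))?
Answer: -427054/870465 ≈ -0.49060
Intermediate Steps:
(37344 + (-75628 - 134846))/(352886 + m(37)) = (37344 + (-75628 - 134846))/(352886 + 193/37) = (37344 - 210474)/(352886 + 193*(1/37)) = -173130/(352886 + 193/37) = -173130/13056975/37 = -173130*37/13056975 = -427054/870465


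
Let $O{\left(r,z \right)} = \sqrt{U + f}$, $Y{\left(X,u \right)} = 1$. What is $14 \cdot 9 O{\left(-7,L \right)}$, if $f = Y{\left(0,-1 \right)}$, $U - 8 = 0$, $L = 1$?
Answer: $378$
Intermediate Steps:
$U = 8$ ($U = 8 + 0 = 8$)
$f = 1$
$O{\left(r,z \right)} = 3$ ($O{\left(r,z \right)} = \sqrt{8 + 1} = \sqrt{9} = 3$)
$14 \cdot 9 O{\left(-7,L \right)} = 14 \cdot 9 \cdot 3 = 126 \cdot 3 = 378$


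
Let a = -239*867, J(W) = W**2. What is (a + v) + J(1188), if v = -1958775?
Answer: -754644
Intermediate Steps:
a = -207213
(a + v) + J(1188) = (-207213 - 1958775) + 1188**2 = -2165988 + 1411344 = -754644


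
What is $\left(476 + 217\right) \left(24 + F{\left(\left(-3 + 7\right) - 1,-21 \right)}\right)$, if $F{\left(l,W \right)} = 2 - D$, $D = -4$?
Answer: $20790$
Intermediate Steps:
$F{\left(l,W \right)} = 6$ ($F{\left(l,W \right)} = 2 - -4 = 2 + 4 = 6$)
$\left(476 + 217\right) \left(24 + F{\left(\left(-3 + 7\right) - 1,-21 \right)}\right) = \left(476 + 217\right) \left(24 + 6\right) = 693 \cdot 30 = 20790$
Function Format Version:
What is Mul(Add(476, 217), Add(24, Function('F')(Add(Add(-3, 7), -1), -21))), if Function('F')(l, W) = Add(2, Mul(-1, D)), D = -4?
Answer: 20790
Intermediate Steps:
Function('F')(l, W) = 6 (Function('F')(l, W) = Add(2, Mul(-1, -4)) = Add(2, 4) = 6)
Mul(Add(476, 217), Add(24, Function('F')(Add(Add(-3, 7), -1), -21))) = Mul(Add(476, 217), Add(24, 6)) = Mul(693, 30) = 20790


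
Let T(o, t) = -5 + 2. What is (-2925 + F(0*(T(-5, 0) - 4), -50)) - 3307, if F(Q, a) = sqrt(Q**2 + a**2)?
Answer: -6182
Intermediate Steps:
T(o, t) = -3
(-2925 + F(0*(T(-5, 0) - 4), -50)) - 3307 = (-2925 + sqrt((0*(-3 - 4))**2 + (-50)**2)) - 3307 = (-2925 + sqrt((0*(-7))**2 + 2500)) - 3307 = (-2925 + sqrt(0**2 + 2500)) - 3307 = (-2925 + sqrt(0 + 2500)) - 3307 = (-2925 + sqrt(2500)) - 3307 = (-2925 + 50) - 3307 = -2875 - 3307 = -6182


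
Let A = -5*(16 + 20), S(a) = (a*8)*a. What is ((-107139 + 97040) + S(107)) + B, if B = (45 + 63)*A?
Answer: 62053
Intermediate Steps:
S(a) = 8*a² (S(a) = (8*a)*a = 8*a²)
A = -180 (A = -5*36 = -180)
B = -19440 (B = (45 + 63)*(-180) = 108*(-180) = -19440)
((-107139 + 97040) + S(107)) + B = ((-107139 + 97040) + 8*107²) - 19440 = (-10099 + 8*11449) - 19440 = (-10099 + 91592) - 19440 = 81493 - 19440 = 62053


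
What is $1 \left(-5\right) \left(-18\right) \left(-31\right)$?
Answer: $-2790$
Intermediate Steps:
$1 \left(-5\right) \left(-18\right) \left(-31\right) = \left(-5\right) \left(-18\right) \left(-31\right) = 90 \left(-31\right) = -2790$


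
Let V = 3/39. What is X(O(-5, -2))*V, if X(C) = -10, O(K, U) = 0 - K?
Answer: -10/13 ≈ -0.76923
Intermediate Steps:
O(K, U) = -K
V = 1/13 (V = (1/39)*3 = 1/13 ≈ 0.076923)
X(O(-5, -2))*V = -10*1/13 = -10/13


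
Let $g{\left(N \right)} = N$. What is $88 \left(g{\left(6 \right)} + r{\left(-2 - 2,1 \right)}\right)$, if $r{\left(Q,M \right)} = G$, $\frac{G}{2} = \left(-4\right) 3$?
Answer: $-1584$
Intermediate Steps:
$G = -24$ ($G = 2 \left(\left(-4\right) 3\right) = 2 \left(-12\right) = -24$)
$r{\left(Q,M \right)} = -24$
$88 \left(g{\left(6 \right)} + r{\left(-2 - 2,1 \right)}\right) = 88 \left(6 - 24\right) = 88 \left(-18\right) = -1584$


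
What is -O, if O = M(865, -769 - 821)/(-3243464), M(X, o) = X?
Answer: 865/3243464 ≈ 0.00026669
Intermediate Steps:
O = -865/3243464 (O = 865/(-3243464) = 865*(-1/3243464) = -865/3243464 ≈ -0.00026669)
-O = -1*(-865/3243464) = 865/3243464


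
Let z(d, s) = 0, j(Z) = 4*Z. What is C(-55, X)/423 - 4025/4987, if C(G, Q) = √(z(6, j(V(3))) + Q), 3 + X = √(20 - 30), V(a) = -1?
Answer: -4025/4987 + √(-3 + I*√10)/423 ≈ -0.80515 + 0.0045347*I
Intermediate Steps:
X = -3 + I*√10 (X = -3 + √(20 - 30) = -3 + √(-10) = -3 + I*√10 ≈ -3.0 + 3.1623*I)
C(G, Q) = √Q (C(G, Q) = √(0 + Q) = √Q)
C(-55, X)/423 - 4025/4987 = √(-3 + I*√10)/423 - 4025/4987 = -4025/4987 + √(-3 + I*√10)/423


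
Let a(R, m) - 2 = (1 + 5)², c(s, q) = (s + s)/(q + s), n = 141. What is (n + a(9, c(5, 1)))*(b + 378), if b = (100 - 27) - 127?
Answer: 57996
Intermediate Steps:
b = -54 (b = 73 - 127 = -54)
c(s, q) = 2*s/(q + s) (c(s, q) = (2*s)/(q + s) = 2*s/(q + s))
a(R, m) = 38 (a(R, m) = 2 + (1 + 5)² = 2 + 6² = 2 + 36 = 38)
(n + a(9, c(5, 1)))*(b + 378) = (141 + 38)*(-54 + 378) = 179*324 = 57996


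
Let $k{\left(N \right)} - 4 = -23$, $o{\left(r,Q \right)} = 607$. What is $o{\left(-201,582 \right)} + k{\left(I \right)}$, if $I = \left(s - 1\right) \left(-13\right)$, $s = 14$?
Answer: $588$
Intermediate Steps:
$I = -169$ ($I = \left(14 - 1\right) \left(-13\right) = 13 \left(-13\right) = -169$)
$k{\left(N \right)} = -19$ ($k{\left(N \right)} = 4 - 23 = -19$)
$o{\left(-201,582 \right)} + k{\left(I \right)} = 607 - 19 = 588$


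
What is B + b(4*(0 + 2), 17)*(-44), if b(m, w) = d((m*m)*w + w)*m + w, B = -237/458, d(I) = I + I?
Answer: -356630181/458 ≈ -7.7867e+5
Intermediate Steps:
d(I) = 2*I
B = -237/458 (B = -237*1/458 = -237/458 ≈ -0.51747)
b(m, w) = w + m*(2*w + 2*w*m²) (b(m, w) = (2*((m*m)*w + w))*m + w = (2*(m²*w + w))*m + w = (2*(w*m² + w))*m + w = (2*(w + w*m²))*m + w = (2*w + 2*w*m²)*m + w = m*(2*w + 2*w*m²) + w = w + m*(2*w + 2*w*m²))
B + b(4*(0 + 2), 17)*(-44) = -237/458 + (17*(1 + 2*(4*(0 + 2))*(1 + (4*(0 + 2))²)))*(-44) = -237/458 + (17*(1 + 2*(4*2)*(1 + (4*2)²)))*(-44) = -237/458 + (17*(1 + 2*8*(1 + 8²)))*(-44) = -237/458 + (17*(1 + 2*8*(1 + 64)))*(-44) = -237/458 + (17*(1 + 2*8*65))*(-44) = -237/458 + (17*(1 + 1040))*(-44) = -237/458 + (17*1041)*(-44) = -237/458 + 17697*(-44) = -237/458 - 778668 = -356630181/458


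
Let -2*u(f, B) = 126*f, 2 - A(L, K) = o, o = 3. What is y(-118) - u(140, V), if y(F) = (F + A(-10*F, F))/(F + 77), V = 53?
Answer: 361739/41 ≈ 8822.9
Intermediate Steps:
A(L, K) = -1 (A(L, K) = 2 - 1*3 = 2 - 3 = -1)
u(f, B) = -63*f
y(F) = (-1 + F)/(77 + F) (y(F) = (F - 1)/(F + 77) = (-1 + F)/(77 + F))
y(-118) - u(140, V) = (-1 - 118)/(77 - 118) - (-63)*140 = -119/(-41) - 1*(-8820) = -1/41*(-119) + 8820 = 119/41 + 8820 = 361739/41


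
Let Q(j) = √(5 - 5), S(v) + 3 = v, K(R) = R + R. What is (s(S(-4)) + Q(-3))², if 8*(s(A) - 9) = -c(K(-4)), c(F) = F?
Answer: 100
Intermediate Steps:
K(R) = 2*R
S(v) = -3 + v
s(A) = 10 (s(A) = 9 + (-2*(-4))/8 = 9 + (-1*(-8))/8 = 9 + (⅛)*8 = 9 + 1 = 10)
Q(j) = 0 (Q(j) = √0 = 0)
(s(S(-4)) + Q(-3))² = (10 + 0)² = 10² = 100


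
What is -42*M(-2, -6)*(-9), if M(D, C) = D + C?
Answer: -3024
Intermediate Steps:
M(D, C) = C + D
-42*M(-2, -6)*(-9) = -42*(-6 - 2)*(-9) = -42*(-8)*(-9) = 336*(-9) = -3024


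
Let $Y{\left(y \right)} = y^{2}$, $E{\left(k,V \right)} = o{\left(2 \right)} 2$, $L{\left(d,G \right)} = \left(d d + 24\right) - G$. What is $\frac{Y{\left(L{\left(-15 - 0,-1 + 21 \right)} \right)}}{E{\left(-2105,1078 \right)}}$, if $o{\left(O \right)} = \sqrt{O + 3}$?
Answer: $\frac{52441 \sqrt{5}}{10} \approx 11726.0$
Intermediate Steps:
$o{\left(O \right)} = \sqrt{3 + O}$
$L{\left(d,G \right)} = 24 + d^{2} - G$ ($L{\left(d,G \right)} = \left(d^{2} + 24\right) - G = \left(24 + d^{2}\right) - G = 24 + d^{2} - G$)
$E{\left(k,V \right)} = 2 \sqrt{5}$ ($E{\left(k,V \right)} = \sqrt{3 + 2} \cdot 2 = \sqrt{5} \cdot 2 = 2 \sqrt{5}$)
$\frac{Y{\left(L{\left(-15 - 0,-1 + 21 \right)} \right)}}{E{\left(-2105,1078 \right)}} = \frac{\left(24 + \left(-15 - 0\right)^{2} - \left(-1 + 21\right)\right)^{2}}{2 \sqrt{5}} = \left(24 + \left(-15 + 0\right)^{2} - 20\right)^{2} \frac{\sqrt{5}}{10} = \left(24 + \left(-15\right)^{2} - 20\right)^{2} \frac{\sqrt{5}}{10} = \left(24 + 225 - 20\right)^{2} \frac{\sqrt{5}}{10} = 229^{2} \frac{\sqrt{5}}{10} = 52441 \frac{\sqrt{5}}{10} = \frac{52441 \sqrt{5}}{10}$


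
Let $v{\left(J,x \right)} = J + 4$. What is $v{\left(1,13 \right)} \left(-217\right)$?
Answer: $-1085$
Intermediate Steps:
$v{\left(J,x \right)} = 4 + J$
$v{\left(1,13 \right)} \left(-217\right) = \left(4 + 1\right) \left(-217\right) = 5 \left(-217\right) = -1085$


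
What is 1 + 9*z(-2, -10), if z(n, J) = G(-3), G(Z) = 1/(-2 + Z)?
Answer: -⅘ ≈ -0.80000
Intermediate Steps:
z(n, J) = -⅕ (z(n, J) = 1/(-2 - 3) = 1/(-5) = -⅕)
1 + 9*z(-2, -10) = 1 + 9*(-⅕) = 1 - 9/5 = -⅘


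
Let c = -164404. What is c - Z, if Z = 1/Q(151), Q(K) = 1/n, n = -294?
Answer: -164110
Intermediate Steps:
Q(K) = -1/294 (Q(K) = 1/(-294) = -1/294)
Z = -294 (Z = 1/(-1/294) = -294)
c - Z = -164404 - 1*(-294) = -164404 + 294 = -164110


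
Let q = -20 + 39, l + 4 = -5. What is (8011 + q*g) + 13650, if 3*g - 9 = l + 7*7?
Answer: 65914/3 ≈ 21971.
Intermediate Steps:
l = -9 (l = -4 - 5 = -9)
g = 49/3 (g = 3 + (-9 + 7*7)/3 = 3 + (-9 + 49)/3 = 3 + (⅓)*40 = 3 + 40/3 = 49/3 ≈ 16.333)
q = 19
(8011 + q*g) + 13650 = (8011 + 19*(49/3)) + 13650 = (8011 + 931/3) + 13650 = 24964/3 + 13650 = 65914/3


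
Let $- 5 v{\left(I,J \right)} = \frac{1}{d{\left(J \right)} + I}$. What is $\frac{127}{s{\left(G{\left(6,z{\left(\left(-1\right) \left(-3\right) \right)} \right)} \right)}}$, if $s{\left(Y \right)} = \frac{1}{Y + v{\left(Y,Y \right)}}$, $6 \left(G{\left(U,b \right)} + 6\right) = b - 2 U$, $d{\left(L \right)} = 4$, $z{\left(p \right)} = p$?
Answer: $- \frac{66167}{70} \approx -945.24$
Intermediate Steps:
$G{\left(U,b \right)} = -6 - \frac{U}{3} + \frac{b}{6}$ ($G{\left(U,b \right)} = -6 + \frac{b - 2 U}{6} = -6 - \left(- \frac{b}{6} + \frac{U}{3}\right) = -6 - \frac{U}{3} + \frac{b}{6}$)
$v{\left(I,J \right)} = - \frac{1}{5 \left(4 + I\right)}$
$s{\left(Y \right)} = \frac{1}{Y - \frac{1}{20 + 5 Y}}$
$\frac{127}{s{\left(G{\left(6,z{\left(\left(-1\right) \left(-3\right) \right)} \right)} \right)}} = \frac{127}{5 \frac{1}{-1 + 5 \left(-6 - 2 + \frac{\left(-1\right) \left(-3\right)}{6}\right) \left(4 - \left(8 - \left(- \frac{1}{6}\right) \left(-3\right)\right)\right)} \left(4 - \left(8 - \left(- \frac{1}{6}\right) \left(-3\right)\right)\right)} = \frac{127}{5 \frac{1}{-1 + 5 \left(-6 - 2 + \frac{1}{6} \cdot 3\right) \left(4 - \frac{15}{2}\right)} \left(4 - \frac{15}{2}\right)} = \frac{127}{5 \frac{1}{-1 + 5 \left(-6 - 2 + \frac{1}{2}\right) \left(4 - \frac{15}{2}\right)} \left(4 - \frac{15}{2}\right)} = \frac{127}{5 \frac{1}{-1 + 5 \left(- \frac{15}{2}\right) \left(4 - \frac{15}{2}\right)} \left(4 - \frac{15}{2}\right)} = \frac{127}{5 \frac{1}{-1 + 5 \left(- \frac{15}{2}\right) \left(- \frac{7}{2}\right)} \left(- \frac{7}{2}\right)} = \frac{127}{5 \frac{1}{-1 + \frac{525}{4}} \left(- \frac{7}{2}\right)} = \frac{127}{5 \frac{1}{\frac{521}{4}} \left(- \frac{7}{2}\right)} = \frac{127}{5 \cdot \frac{4}{521} \left(- \frac{7}{2}\right)} = \frac{127}{- \frac{70}{521}} = 127 \left(- \frac{521}{70}\right) = - \frac{66167}{70}$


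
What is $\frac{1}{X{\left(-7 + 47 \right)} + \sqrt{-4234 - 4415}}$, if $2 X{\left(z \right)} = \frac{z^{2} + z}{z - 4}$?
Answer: $\frac{1845}{742594} - \frac{7533 i}{742594} \approx 0.0024845 - 0.010144 i$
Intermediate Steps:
$X{\left(z \right)} = \frac{z + z^{2}}{2 \left(-4 + z\right)}$ ($X{\left(z \right)} = \frac{\left(z^{2} + z\right) \frac{1}{z - 4}}{2} = \frac{\left(z + z^{2}\right) \frac{1}{-4 + z}}{2} = \frac{\frac{1}{-4 + z} \left(z + z^{2}\right)}{2} = \frac{z + z^{2}}{2 \left(-4 + z\right)}$)
$\frac{1}{X{\left(-7 + 47 \right)} + \sqrt{-4234 - 4415}} = \frac{1}{\frac{\left(-7 + 47\right) \left(1 + \left(-7 + 47\right)\right)}{2 \left(-4 + \left(-7 + 47\right)\right)} + \sqrt{-4234 - 4415}} = \frac{1}{\frac{1}{2} \cdot 40 \frac{1}{-4 + 40} \left(1 + 40\right) + \sqrt{-8649}} = \frac{1}{\frac{1}{2} \cdot 40 \cdot \frac{1}{36} \cdot 41 + 93 i} = \frac{1}{\frac{205}{9} + 93 i} = \frac{81 \left(\frac{205}{9} - 93 i\right)}{742594}$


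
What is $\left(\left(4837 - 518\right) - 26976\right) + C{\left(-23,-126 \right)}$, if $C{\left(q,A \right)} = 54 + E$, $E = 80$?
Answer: $-22523$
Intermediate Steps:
$C{\left(q,A \right)} = 134$ ($C{\left(q,A \right)} = 54 + 80 = 134$)
$\left(\left(4837 - 518\right) - 26976\right) + C{\left(-23,-126 \right)} = \left(\left(4837 - 518\right) - 26976\right) + 134 = \left(4319 - 26976\right) + 134 = -22657 + 134 = -22523$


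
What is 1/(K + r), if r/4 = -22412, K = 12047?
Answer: -1/77601 ≈ -1.2886e-5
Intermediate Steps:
r = -89648 (r = 4*(-22412) = -89648)
1/(K + r) = 1/(12047 - 89648) = 1/(-77601) = -1/77601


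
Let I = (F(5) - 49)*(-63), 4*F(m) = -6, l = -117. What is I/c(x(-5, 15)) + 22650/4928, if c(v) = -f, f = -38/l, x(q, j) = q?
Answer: -458378961/46816 ≈ -9791.1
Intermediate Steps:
F(m) = -3/2 (F(m) = (¼)*(-6) = -3/2)
f = 38/117 (f = -38/(-117) = -38*(-1/117) = 38/117 ≈ 0.32479)
I = 6363/2 (I = (-3/2 - 49)*(-63) = -101/2*(-63) = 6363/2 ≈ 3181.5)
c(v) = -38/117 (c(v) = -1*38/117 = -38/117)
I/c(x(-5, 15)) + 22650/4928 = 6363/(2*(-38/117)) + 22650/4928 = (6363/2)*(-117/38) + 22650*(1/4928) = -744471/76 + 11325/2464 = -458378961/46816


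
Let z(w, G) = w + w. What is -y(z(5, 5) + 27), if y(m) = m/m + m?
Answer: -38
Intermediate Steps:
z(w, G) = 2*w
y(m) = 1 + m
-y(z(5, 5) + 27) = -(1 + (2*5 + 27)) = -(1 + (10 + 27)) = -(1 + 37) = -1*38 = -38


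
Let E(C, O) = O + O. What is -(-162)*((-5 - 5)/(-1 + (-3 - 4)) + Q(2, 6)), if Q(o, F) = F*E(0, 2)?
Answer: 8181/2 ≈ 4090.5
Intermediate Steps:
E(C, O) = 2*O
Q(o, F) = 4*F (Q(o, F) = F*(2*2) = F*4 = 4*F)
-(-162)*((-5 - 5)/(-1 + (-3 - 4)) + Q(2, 6)) = -(-162)*((-5 - 5)/(-1 + (-3 - 4)) + 4*6) = -(-162)*(-10/(-1 - 7) + 24) = -(-162)*(-10/(-8) + 24) = -(-162)*(-10*(-⅛) + 24) = -(-162)*(5/4 + 24) = -(-162)*101/4 = -81*(-101/2) = 8181/2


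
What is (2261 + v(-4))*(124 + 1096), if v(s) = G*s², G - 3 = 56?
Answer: 3910100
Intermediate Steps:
G = 59 (G = 3 + 56 = 59)
v(s) = 59*s²
(2261 + v(-4))*(124 + 1096) = (2261 + 59*(-4)²)*(124 + 1096) = (2261 + 59*16)*1220 = (2261 + 944)*1220 = 3205*1220 = 3910100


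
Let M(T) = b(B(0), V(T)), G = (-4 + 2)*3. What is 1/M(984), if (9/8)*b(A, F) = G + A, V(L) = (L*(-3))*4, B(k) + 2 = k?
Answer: -9/64 ≈ -0.14063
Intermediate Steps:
B(k) = -2 + k
G = -6 (G = -2*3 = -6)
V(L) = -12*L (V(L) = -3*L*4 = -12*L)
b(A, F) = -16/3 + 8*A/9 (b(A, F) = 8*(-6 + A)/9 = -16/3 + 8*A/9)
M(T) = -64/9 (M(T) = -16/3 + 8*(-2 + 0)/9 = -16/3 + (8/9)*(-2) = -16/3 - 16/9 = -64/9)
1/M(984) = 1/(-64/9) = -9/64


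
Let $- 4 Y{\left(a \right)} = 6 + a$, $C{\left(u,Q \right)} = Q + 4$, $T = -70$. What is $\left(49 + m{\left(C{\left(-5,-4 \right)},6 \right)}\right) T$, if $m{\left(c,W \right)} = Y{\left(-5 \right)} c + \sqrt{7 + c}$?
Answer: $-3430 - 70 \sqrt{7} \approx -3615.2$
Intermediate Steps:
$C{\left(u,Q \right)} = 4 + Q$
$Y{\left(a \right)} = - \frac{3}{2} - \frac{a}{4}$ ($Y{\left(a \right)} = - \frac{6 + a}{4} = - \frac{3}{2} - \frac{a}{4}$)
$m{\left(c,W \right)} = \sqrt{7 + c} - \frac{c}{4}$ ($m{\left(c,W \right)} = \left(- \frac{3}{2} - - \frac{5}{4}\right) c + \sqrt{7 + c} = \left(- \frac{3}{2} + \frac{5}{4}\right) c + \sqrt{7 + c} = - \frac{c}{4} + \sqrt{7 + c} = \sqrt{7 + c} - \frac{c}{4}$)
$\left(49 + m{\left(C{\left(-5,-4 \right)},6 \right)}\right) T = \left(49 - \left(- \sqrt{7 + \left(4 - 4\right)} + \frac{4 - 4}{4}\right)\right) \left(-70\right) = \left(49 + \left(\sqrt{7 + 0} - 0\right)\right) \left(-70\right) = \left(49 + \left(\sqrt{7} + 0\right)\right) \left(-70\right) = \left(49 + \sqrt{7}\right) \left(-70\right) = -3430 - 70 \sqrt{7}$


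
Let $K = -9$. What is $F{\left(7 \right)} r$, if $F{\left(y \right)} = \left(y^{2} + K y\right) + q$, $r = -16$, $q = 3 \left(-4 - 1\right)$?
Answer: $464$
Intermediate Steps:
$q = -15$ ($q = 3 \left(-5\right) = -15$)
$F{\left(y \right)} = -15 + y^{2} - 9 y$ ($F{\left(y \right)} = \left(y^{2} - 9 y\right) - 15 = -15 + y^{2} - 9 y$)
$F{\left(7 \right)} r = \left(-15 + 7^{2} - 63\right) \left(-16\right) = \left(-15 + 49 - 63\right) \left(-16\right) = \left(-29\right) \left(-16\right) = 464$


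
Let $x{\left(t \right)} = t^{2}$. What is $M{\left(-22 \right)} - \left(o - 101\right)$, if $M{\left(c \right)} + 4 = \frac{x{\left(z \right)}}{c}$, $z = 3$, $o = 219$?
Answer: $- \frac{2693}{22} \approx -122.41$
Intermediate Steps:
$M{\left(c \right)} = -4 + \frac{9}{c}$ ($M{\left(c \right)} = -4 + \frac{3^{2}}{c} = -4 + \frac{9}{c}$)
$M{\left(-22 \right)} - \left(o - 101\right) = \left(-4 + \frac{9}{-22}\right) - \left(219 - 101\right) = \left(-4 + 9 \left(- \frac{1}{22}\right)\right) - \left(219 - 101\right) = \left(-4 - \frac{9}{22}\right) - 118 = - \frac{97}{22} - 118 = - \frac{2693}{22}$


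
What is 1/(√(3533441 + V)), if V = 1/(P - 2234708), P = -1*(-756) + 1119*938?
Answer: 7*√11238405948801770/1394920059843 ≈ 0.00053199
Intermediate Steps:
P = 1050378 (P = 756 + 1049622 = 1050378)
V = -1/1184330 (V = 1/(1050378 - 2234708) = 1/(-1184330) = -1/1184330 ≈ -8.4436e-7)
1/(√(3533441 + V)) = 1/(√(3533441 - 1/1184330)) = 1/(√(4184760179529/1184330)) = 1/(3*√11238405948801770/169190) = 7*√11238405948801770/1394920059843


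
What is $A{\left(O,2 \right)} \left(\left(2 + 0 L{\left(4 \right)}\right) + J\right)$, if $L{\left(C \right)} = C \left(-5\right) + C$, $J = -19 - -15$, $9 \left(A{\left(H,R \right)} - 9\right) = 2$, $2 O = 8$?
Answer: $- \frac{166}{9} \approx -18.444$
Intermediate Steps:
$O = 4$ ($O = \frac{1}{2} \cdot 8 = 4$)
$A{\left(H,R \right)} = \frac{83}{9}$ ($A{\left(H,R \right)} = 9 + \frac{1}{9} \cdot 2 = 9 + \frac{2}{9} = \frac{83}{9}$)
$J = -4$ ($J = -19 + 15 = -4$)
$L{\left(C \right)} = - 4 C$ ($L{\left(C \right)} = - 5 C + C = - 4 C$)
$A{\left(O,2 \right)} \left(\left(2 + 0 L{\left(4 \right)}\right) + J\right) = \frac{83 \left(\left(2 + 0 \left(\left(-4\right) 4\right)\right) - 4\right)}{9} = \frac{83 \left(\left(2 + 0 \left(-16\right)\right) - 4\right)}{9} = \frac{83 \left(\left(2 + 0\right) - 4\right)}{9} = \frac{83 \left(2 - 4\right)}{9} = \frac{83}{9} \left(-2\right) = - \frac{166}{9}$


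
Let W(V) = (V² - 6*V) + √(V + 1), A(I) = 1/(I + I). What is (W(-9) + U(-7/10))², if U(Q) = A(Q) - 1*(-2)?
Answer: 909724/49 + 3816*I*√2/7 ≈ 18566.0 + 770.95*I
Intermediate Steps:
A(I) = 1/(2*I)
U(Q) = 2 + 1/(2*Q) (U(Q) = 1/(2*Q) - 1*(-2) = 1/(2*Q) + 2 = 2 + 1/(2*Q))
W(V) = V² + √(1 + V) - 6*V (W(V) = (V² - 6*V) + √(1 + V) = V² + √(1 + V) - 6*V)
(W(-9) + U(-7/10))² = (((-9)² + √(1 - 9) - 6*(-9)) + (2 + 1/(2*((-7/10)))))² = ((81 + √(-8) + 54) + (2 + 1/(2*((-7*⅒)))))² = ((81 + 2*I*√2 + 54) + (2 + 1/(2*(-7/10))))² = ((135 + 2*I*√2) + (2 + (½)*(-10/7)))² = ((135 + 2*I*√2) + (2 - 5/7))² = ((135 + 2*I*√2) + 9/7)² = (954/7 + 2*I*√2)²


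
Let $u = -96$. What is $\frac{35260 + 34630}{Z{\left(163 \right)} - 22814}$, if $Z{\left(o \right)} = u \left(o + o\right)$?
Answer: $- \frac{6989}{5411} \approx -1.2916$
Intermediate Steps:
$Z{\left(o \right)} = - 192 o$ ($Z{\left(o \right)} = - 96 \left(o + o\right) = - 96 \cdot 2 o = - 192 o$)
$\frac{35260 + 34630}{Z{\left(163 \right)} - 22814} = \frac{35260 + 34630}{\left(-192\right) 163 - 22814} = \frac{69890}{-31296 - 22814} = \frac{69890}{-54110} = 69890 \left(- \frac{1}{54110}\right) = - \frac{6989}{5411}$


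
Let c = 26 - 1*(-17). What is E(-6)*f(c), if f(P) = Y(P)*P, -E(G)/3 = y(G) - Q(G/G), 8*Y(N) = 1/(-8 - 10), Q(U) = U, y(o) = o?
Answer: -301/48 ≈ -6.2708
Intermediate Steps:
c = 43 (c = 26 + 17 = 43)
Y(N) = -1/144 (Y(N) = 1/(8*(-8 - 10)) = (⅛)/(-18) = (⅛)*(-1/18) = -1/144)
E(G) = 3 - 3*G (E(G) = -3*(G - G/G) = -3*(G - 1*1) = -3*(G - 1) = -3*(-1 + G) = 3 - 3*G)
f(P) = -P/144
E(-6)*f(c) = (3 - 3*(-6))*(-1/144*43) = (3 + 18)*(-43/144) = 21*(-43/144) = -301/48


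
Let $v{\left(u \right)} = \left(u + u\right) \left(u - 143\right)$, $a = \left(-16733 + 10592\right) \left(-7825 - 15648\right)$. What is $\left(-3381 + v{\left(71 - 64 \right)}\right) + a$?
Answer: $144142408$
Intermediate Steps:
$a = 144147693$ ($a = \left(-6141\right) \left(-23473\right) = 144147693$)
$v{\left(u \right)} = 2 u \left(-143 + u\right)$
$\left(-3381 + v{\left(71 - 64 \right)}\right) + a = \left(-3381 + 2 \left(71 - 64\right) \left(-143 + \left(71 - 64\right)\right)\right) + 144147693 = \left(-3381 + 2 \cdot 7 \left(-143 + 7\right)\right) + 144147693 = \left(-3381 + 2 \cdot 7 \left(-136\right)\right) + 144147693 = \left(-3381 - 1904\right) + 144147693 = -5285 + 144147693 = 144142408$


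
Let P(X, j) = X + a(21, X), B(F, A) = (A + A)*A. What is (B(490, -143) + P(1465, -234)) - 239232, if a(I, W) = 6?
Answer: -196863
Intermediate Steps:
B(F, A) = 2*A**2 (B(F, A) = (2*A)*A = 2*A**2)
P(X, j) = 6 + X (P(X, j) = X + 6 = 6 + X)
(B(490, -143) + P(1465, -234)) - 239232 = (2*(-143)**2 + (6 + 1465)) - 239232 = (2*20449 + 1471) - 239232 = (40898 + 1471) - 239232 = 42369 - 239232 = -196863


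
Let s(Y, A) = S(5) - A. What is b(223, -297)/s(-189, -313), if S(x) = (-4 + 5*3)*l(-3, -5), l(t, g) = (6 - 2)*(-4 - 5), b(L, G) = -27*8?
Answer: 216/83 ≈ 2.6024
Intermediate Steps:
b(L, G) = -216
l(t, g) = -36 (l(t, g) = 4*(-9) = -36)
S(x) = -396 (S(x) = (-4 + 5*3)*(-36) = (-4 + 15)*(-36) = 11*(-36) = -396)
s(Y, A) = -396 - A
b(223, -297)/s(-189, -313) = -216/(-396 - 1*(-313)) = -216/(-396 + 313) = -216/(-83) = -216*(-1/83) = 216/83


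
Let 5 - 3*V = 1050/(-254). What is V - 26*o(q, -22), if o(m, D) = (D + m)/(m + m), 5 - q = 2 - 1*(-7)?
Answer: -62069/762 ≈ -81.455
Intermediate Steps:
q = -4 (q = 5 - (2 - 1*(-7)) = 5 - (2 + 7) = 5 - 1*9 = 5 - 9 = -4)
V = 1160/381 (V = 5/3 - 350/(-254) = 5/3 - 350*(-1)/254 = 5/3 - ⅓*(-525/127) = 5/3 + 175/127 = 1160/381 ≈ 3.0446)
o(m, D) = (D + m)/(2*m) (o(m, D) = (D + m)/((2*m)) = (D + m)*(1/(2*m)) = (D + m)/(2*m))
V - 26*o(q, -22) = 1160/381 - 13*(-22 - 4)/(-4) = 1160/381 - 13*(-1)*(-26)/4 = 1160/381 - 26*13/4 = 1160/381 - 169/2 = -62069/762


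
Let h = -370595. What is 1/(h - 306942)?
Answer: -1/677537 ≈ -1.4759e-6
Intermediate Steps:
1/(h - 306942) = 1/(-370595 - 306942) = 1/(-677537) = -1/677537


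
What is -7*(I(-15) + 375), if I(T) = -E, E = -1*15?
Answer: -2730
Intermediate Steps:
E = -15
I(T) = 15 (I(T) = -1*(-15) = 15)
-7*(I(-15) + 375) = -7*(15 + 375) = -7*390 = -2730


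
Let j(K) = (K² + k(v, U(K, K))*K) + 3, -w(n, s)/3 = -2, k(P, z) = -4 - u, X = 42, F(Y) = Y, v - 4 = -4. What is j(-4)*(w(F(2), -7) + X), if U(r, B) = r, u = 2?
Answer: 2064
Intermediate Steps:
v = 0 (v = 4 - 4 = 0)
k(P, z) = -6 (k(P, z) = -4 - 1*2 = -4 - 2 = -6)
w(n, s) = 6 (w(n, s) = -3*(-2) = 6)
j(K) = 3 + K² - 6*K (j(K) = (K² - 6*K) + 3 = 3 + K² - 6*K)
j(-4)*(w(F(2), -7) + X) = (3 + (-4)² - 6*(-4))*(6 + 42) = (3 + 16 + 24)*48 = 43*48 = 2064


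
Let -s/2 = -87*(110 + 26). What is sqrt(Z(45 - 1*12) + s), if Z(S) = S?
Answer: 3*sqrt(2633) ≈ 153.94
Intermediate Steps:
s = 23664 (s = -(-174)*(110 + 26) = -(-174)*136 = -2*(-11832) = 23664)
sqrt(Z(45 - 1*12) + s) = sqrt((45 - 1*12) + 23664) = sqrt((45 - 12) + 23664) = sqrt(33 + 23664) = sqrt(23697) = 3*sqrt(2633)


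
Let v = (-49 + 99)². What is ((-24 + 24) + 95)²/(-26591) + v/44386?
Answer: -167053075/590134063 ≈ -0.28308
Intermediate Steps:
v = 2500 (v = 50² = 2500)
((-24 + 24) + 95)²/(-26591) + v/44386 = ((-24 + 24) + 95)²/(-26591) + 2500/44386 = (0 + 95)²*(-1/26591) + 2500*(1/44386) = 95²*(-1/26591) + 1250/22193 = 9025*(-1/26591) + 1250/22193 = -9025/26591 + 1250/22193 = -167053075/590134063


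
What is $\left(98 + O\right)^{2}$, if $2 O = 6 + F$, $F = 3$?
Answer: $\frac{42025}{4} \approx 10506.0$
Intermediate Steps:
$O = \frac{9}{2}$ ($O = \frac{6 + 3}{2} = \frac{1}{2} \cdot 9 = \frac{9}{2} \approx 4.5$)
$\left(98 + O\right)^{2} = \left(98 + \frac{9}{2}\right)^{2} = \left(\frac{205}{2}\right)^{2} = \frac{42025}{4}$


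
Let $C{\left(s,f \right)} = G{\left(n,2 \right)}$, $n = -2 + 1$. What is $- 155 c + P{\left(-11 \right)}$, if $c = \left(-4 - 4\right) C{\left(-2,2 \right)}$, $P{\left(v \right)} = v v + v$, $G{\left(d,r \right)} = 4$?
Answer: $5070$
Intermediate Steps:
$n = -1$
$C{\left(s,f \right)} = 4$
$P{\left(v \right)} = v + v^{2}$ ($P{\left(v \right)} = v^{2} + v = v + v^{2}$)
$c = -32$ ($c = \left(-4 - 4\right) 4 = \left(-8\right) 4 = -32$)
$- 155 c + P{\left(-11 \right)} = \left(-155\right) \left(-32\right) - 11 \left(1 - 11\right) = 4960 - -110 = 4960 + 110 = 5070$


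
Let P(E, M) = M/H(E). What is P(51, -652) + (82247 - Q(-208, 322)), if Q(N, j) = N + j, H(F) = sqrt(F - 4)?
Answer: 82133 - 652*sqrt(47)/47 ≈ 82038.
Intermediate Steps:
H(F) = sqrt(-4 + F)
P(E, M) = M/sqrt(-4 + E) (P(E, M) = M/(sqrt(-4 + E)) = M/sqrt(-4 + E))
P(51, -652) + (82247 - Q(-208, 322)) = -652/sqrt(-4 + 51) + (82247 - (-208 + 322)) = -652*sqrt(47)/47 + (82247 - 1*114) = -652*sqrt(47)/47 + (82247 - 114) = -652*sqrt(47)/47 + 82133 = 82133 - 652*sqrt(47)/47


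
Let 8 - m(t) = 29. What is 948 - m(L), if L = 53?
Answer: 969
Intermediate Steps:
m(t) = -21 (m(t) = 8 - 1*29 = 8 - 29 = -21)
948 - m(L) = 948 - 1*(-21) = 948 + 21 = 969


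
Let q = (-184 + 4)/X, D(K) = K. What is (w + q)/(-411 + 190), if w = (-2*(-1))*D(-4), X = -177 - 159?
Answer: 209/6188 ≈ 0.033775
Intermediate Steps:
X = -336
q = 15/28 (q = (-184 + 4)/(-336) = -180*(-1/336) = 15/28 ≈ 0.53571)
w = -8 (w = -2*(-1)*(-4) = 2*(-4) = -8)
(w + q)/(-411 + 190) = (-8 + 15/28)/(-411 + 190) = -209/28/(-221) = -209/28*(-1/221) = 209/6188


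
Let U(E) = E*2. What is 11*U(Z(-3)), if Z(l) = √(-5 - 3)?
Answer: 44*I*√2 ≈ 62.225*I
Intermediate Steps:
Z(l) = 2*I*√2 (Z(l) = √(-8) = 2*I*√2)
U(E) = 2*E
11*U(Z(-3)) = 11*(2*(2*I*√2)) = 11*(4*I*√2) = 44*I*√2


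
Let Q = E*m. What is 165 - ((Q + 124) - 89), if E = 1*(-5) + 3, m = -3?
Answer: 124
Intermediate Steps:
E = -2 (E = -5 + 3 = -2)
Q = 6 (Q = -2*(-3) = 6)
165 - ((Q + 124) - 89) = 165 - ((6 + 124) - 89) = 165 - (130 - 89) = 165 - 1*41 = 165 - 41 = 124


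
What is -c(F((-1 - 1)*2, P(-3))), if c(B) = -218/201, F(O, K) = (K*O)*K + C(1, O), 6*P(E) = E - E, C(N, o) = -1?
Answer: 218/201 ≈ 1.0846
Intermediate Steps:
P(E) = 0 (P(E) = (E - E)/6 = (1/6)*0 = 0)
F(O, K) = -1 + O*K**2 (F(O, K) = (K*O)*K - 1 = O*K**2 - 1 = -1 + O*K**2)
c(B) = -218/201 (c(B) = -218*1/201 = -218/201)
-c(F((-1 - 1)*2, P(-3))) = -1*(-218/201) = 218/201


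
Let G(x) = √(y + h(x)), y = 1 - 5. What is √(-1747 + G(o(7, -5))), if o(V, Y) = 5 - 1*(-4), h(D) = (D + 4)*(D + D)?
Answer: √(-1747 + √230) ≈ 41.615*I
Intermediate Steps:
h(D) = 2*D*(4 + D) (h(D) = (4 + D)*(2*D) = 2*D*(4 + D))
y = -4
o(V, Y) = 9 (o(V, Y) = 5 + 4 = 9)
G(x) = √(-4 + 2*x*(4 + x))
√(-1747 + G(o(7, -5))) = √(-1747 + √2*√(-2 + 9*(4 + 9))) = √(-1747 + √2*√(-2 + 9*13)) = √(-1747 + √2*√(-2 + 117)) = √(-1747 + √2*√115) = √(-1747 + √230)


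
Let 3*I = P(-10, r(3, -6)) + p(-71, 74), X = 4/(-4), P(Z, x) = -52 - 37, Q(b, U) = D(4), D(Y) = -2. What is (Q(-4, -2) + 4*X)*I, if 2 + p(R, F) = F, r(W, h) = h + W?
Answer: 34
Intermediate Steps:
Q(b, U) = -2
r(W, h) = W + h
P(Z, x) = -89
p(R, F) = -2 + F
X = -1 (X = 4*(-¼) = -1)
I = -17/3 (I = (-89 + (-2 + 74))/3 = (-89 + 72)/3 = (⅓)*(-17) = -17/3 ≈ -5.6667)
(Q(-4, -2) + 4*X)*I = (-2 + 4*(-1))*(-17/3) = (-2 - 4)*(-17/3) = -6*(-17/3) = 34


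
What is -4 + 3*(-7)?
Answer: -25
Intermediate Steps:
-4 + 3*(-7) = -4 - 21 = -25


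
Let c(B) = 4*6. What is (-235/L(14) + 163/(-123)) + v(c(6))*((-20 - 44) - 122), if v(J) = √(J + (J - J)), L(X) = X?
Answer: -31187/1722 - 372*√6 ≈ -929.32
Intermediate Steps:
c(B) = 24
v(J) = √J (v(J) = √(J + 0) = √J)
(-235/L(14) + 163/(-123)) + v(c(6))*((-20 - 44) - 122) = (-235/14 + 163/(-123)) + √24*((-20 - 44) - 122) = (-235*1/14 + 163*(-1/123)) + (2*√6)*(-64 - 122) = (-235/14 - 163/123) + (2*√6)*(-186) = -31187/1722 - 372*√6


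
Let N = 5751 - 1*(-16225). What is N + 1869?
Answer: 23845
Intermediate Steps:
N = 21976 (N = 5751 + 16225 = 21976)
N + 1869 = 21976 + 1869 = 23845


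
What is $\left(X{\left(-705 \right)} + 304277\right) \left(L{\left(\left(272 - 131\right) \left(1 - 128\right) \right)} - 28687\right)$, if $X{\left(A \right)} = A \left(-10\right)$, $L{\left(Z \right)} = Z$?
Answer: $-14505970238$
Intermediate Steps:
$X{\left(A \right)} = - 10 A$
$\left(X{\left(-705 \right)} + 304277\right) \left(L{\left(\left(272 - 131\right) \left(1 - 128\right) \right)} - 28687\right) = \left(\left(-10\right) \left(-705\right) + 304277\right) \left(\left(272 - 131\right) \left(1 - 128\right) - 28687\right) = \left(7050 + 304277\right) \left(141 \left(-127\right) - 28687\right) = 311327 \left(-17907 - 28687\right) = 311327 \left(-46594\right) = -14505970238$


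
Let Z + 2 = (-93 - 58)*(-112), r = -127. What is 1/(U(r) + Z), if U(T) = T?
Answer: 1/16783 ≈ 5.9584e-5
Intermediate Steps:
Z = 16910 (Z = -2 + (-93 - 58)*(-112) = -2 - 151*(-112) = -2 + 16912 = 16910)
1/(U(r) + Z) = 1/(-127 + 16910) = 1/16783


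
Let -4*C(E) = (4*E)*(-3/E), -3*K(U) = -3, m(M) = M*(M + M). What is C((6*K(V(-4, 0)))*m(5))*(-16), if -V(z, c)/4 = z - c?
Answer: -48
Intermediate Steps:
V(z, c) = -4*z + 4*c (V(z, c) = -4*(z - c) = -4*z + 4*c)
m(M) = 2*M² (m(M) = M*(2*M) = 2*M²)
K(U) = 1 (K(U) = -⅓*(-3) = 1)
C(E) = 3 (C(E) = -4*E*(-3/E)/4 = -¼*(-12) = 3)
C((6*K(V(-4, 0)))*m(5))*(-16) = 3*(-16) = -48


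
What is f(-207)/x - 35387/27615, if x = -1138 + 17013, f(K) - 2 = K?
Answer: -22697188/17535525 ≈ -1.2944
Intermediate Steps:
f(K) = 2 + K
x = 15875
f(-207)/x - 35387/27615 = (2 - 207)/15875 - 35387/27615 = -205*1/15875 - 35387*1/27615 = -41/3175 - 35387/27615 = -22697188/17535525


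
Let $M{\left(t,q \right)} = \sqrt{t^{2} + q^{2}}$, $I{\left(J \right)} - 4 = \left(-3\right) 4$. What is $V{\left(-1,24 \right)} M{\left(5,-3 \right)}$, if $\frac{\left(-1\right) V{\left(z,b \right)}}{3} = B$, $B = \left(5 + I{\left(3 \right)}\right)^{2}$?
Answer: $- 27 \sqrt{34} \approx -157.44$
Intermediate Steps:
$I{\left(J \right)} = -8$ ($I{\left(J \right)} = 4 - 12 = -8$)
$B = 9$ ($B = \left(5 - 8\right)^{2} = \left(-3\right)^{2} = 9$)
$V{\left(z,b \right)} = -27$ ($V{\left(z,b \right)} = \left(-3\right) 9 = -27$)
$M{\left(t,q \right)} = \sqrt{q^{2} + t^{2}}$
$V{\left(-1,24 \right)} M{\left(5,-3 \right)} = - 27 \sqrt{\left(-3\right)^{2} + 5^{2}} = - 27 \sqrt{9 + 25} = - 27 \sqrt{34}$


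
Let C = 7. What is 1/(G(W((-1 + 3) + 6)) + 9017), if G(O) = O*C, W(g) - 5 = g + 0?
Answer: 1/9108 ≈ 0.00010979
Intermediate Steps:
W(g) = 5 + g (W(g) = 5 + (g + 0) = 5 + g)
G(O) = 7*O (G(O) = O*7 = 7*O)
1/(G(W((-1 + 3) + 6)) + 9017) = 1/(7*(5 + ((-1 + 3) + 6)) + 9017) = 1/(7*(5 + (2 + 6)) + 9017) = 1/(7*(5 + 8) + 9017) = 1/(7*13 + 9017) = 1/(91 + 9017) = 1/9108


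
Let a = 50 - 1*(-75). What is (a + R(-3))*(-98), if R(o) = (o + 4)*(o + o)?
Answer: -11662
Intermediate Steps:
a = 125 (a = 50 + 75 = 125)
R(o) = 2*o*(4 + o) (R(o) = (4 + o)*(2*o) = 2*o*(4 + o))
(a + R(-3))*(-98) = (125 + 2*(-3)*(4 - 3))*(-98) = (125 + 2*(-3)*1)*(-98) = (125 - 6)*(-98) = 119*(-98) = -11662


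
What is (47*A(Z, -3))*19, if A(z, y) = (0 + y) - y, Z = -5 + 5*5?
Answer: 0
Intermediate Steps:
Z = 20 (Z = -5 + 25 = 20)
A(z, y) = 0 (A(z, y) = y - y = 0)
(47*A(Z, -3))*19 = (47*0)*19 = 0*19 = 0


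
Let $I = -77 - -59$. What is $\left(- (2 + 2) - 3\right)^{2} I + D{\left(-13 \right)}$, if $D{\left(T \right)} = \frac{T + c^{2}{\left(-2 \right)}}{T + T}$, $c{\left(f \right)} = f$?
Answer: $- \frac{22923}{26} \approx -881.65$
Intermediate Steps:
$I = -18$ ($I = -77 + 59 = -18$)
$D{\left(T \right)} = \frac{4 + T}{2 T}$ ($D{\left(T \right)} = \frac{T + \left(-2\right)^{2}}{T + T} = \frac{T + 4}{2 T} = \left(4 + T\right) \frac{1}{2 T} = \frac{4 + T}{2 T}$)
$\left(- (2 + 2) - 3\right)^{2} I + D{\left(-13 \right)} = \left(- (2 + 2) - 3\right)^{2} \left(-18\right) + \frac{4 - 13}{2 \left(-13\right)} = \left(\left(-1\right) 4 - 3\right)^{2} \left(-18\right) + \frac{1}{2} \left(- \frac{1}{13}\right) \left(-9\right) = \left(-4 - 3\right)^{2} \left(-18\right) + \frac{9}{26} = \left(-7\right)^{2} \left(-18\right) + \frac{9}{26} = 49 \left(-18\right) + \frac{9}{26} = -882 + \frac{9}{26} = - \frac{22923}{26}$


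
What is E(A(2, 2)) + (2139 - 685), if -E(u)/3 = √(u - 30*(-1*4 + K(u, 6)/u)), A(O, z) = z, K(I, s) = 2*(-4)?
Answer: 1454 - 33*√2 ≈ 1407.3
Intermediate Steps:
K(I, s) = -8
E(u) = -3*√(120 + u + 240/u) (E(u) = -3*√(u - 30*(-1*4 - 8/u)) = -3*√(u - 30*(-4 - 8/u)) = -3*√(u + (120 + 240/u)) = -3*√(120 + u + 240/u))
E(A(2, 2)) + (2139 - 685) = -3*√(120 + 2 + 240/2) + (2139 - 685) = -3*√(120 + 2 + 240*(½)) + 1454 = -3*√(120 + 2 + 120) + 1454 = -33*√2 + 1454 = 1454 - 33*√2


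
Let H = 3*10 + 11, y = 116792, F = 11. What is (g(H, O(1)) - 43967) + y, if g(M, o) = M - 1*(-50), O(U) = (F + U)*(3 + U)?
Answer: 72916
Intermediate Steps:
O(U) = (3 + U)*(11 + U) (O(U) = (11 + U)*(3 + U) = (3 + U)*(11 + U))
H = 41 (H = 30 + 11 = 41)
g(M, o) = 50 + M (g(M, o) = M + 50 = 50 + M)
(g(H, O(1)) - 43967) + y = ((50 + 41) - 43967) + 116792 = (91 - 43967) + 116792 = -43876 + 116792 = 72916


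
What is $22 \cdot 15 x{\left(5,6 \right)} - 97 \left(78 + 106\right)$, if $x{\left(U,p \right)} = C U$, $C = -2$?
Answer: $-21148$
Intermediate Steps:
$x{\left(U,p \right)} = - 2 U$
$22 \cdot 15 x{\left(5,6 \right)} - 97 \left(78 + 106\right) = 22 \cdot 15 \left(\left(-2\right) 5\right) - 97 \left(78 + 106\right) = 330 \left(-10\right) - 97 \cdot 184 = -3300 - 17848 = -21148$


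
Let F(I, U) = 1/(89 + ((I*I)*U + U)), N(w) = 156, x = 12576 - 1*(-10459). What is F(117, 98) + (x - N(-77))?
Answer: 30696960212/1341709 ≈ 22879.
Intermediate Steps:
x = 23035 (x = 12576 + 10459 = 23035)
F(I, U) = 1/(89 + U + U*I²) (F(I, U) = 1/(89 + (I²*U + U)) = 1/(89 + (U*I² + U)) = 1/(89 + (U + U*I²)) = 1/(89 + U + U*I²))
F(117, 98) + (x - N(-77)) = 1/(89 + 98 + 98*117²) + (23035 - 1*156) = 1/(89 + 98 + 98*13689) + (23035 - 156) = 1/(89 + 98 + 1341522) + 22879 = 1/1341709 + 22879 = 30696960212/1341709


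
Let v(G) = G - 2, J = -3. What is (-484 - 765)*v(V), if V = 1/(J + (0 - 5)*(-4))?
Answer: 41217/17 ≈ 2424.5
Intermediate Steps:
V = 1/17 (V = 1/(-3 + (0 - 5)*(-4)) = 1/(-3 - 5*(-4)) = 1/(-3 + 20) = 1/17 ≈ 0.058824)
v(G) = -2 + G
(-484 - 765)*v(V) = (-484 - 765)*(-2 + 1/17) = -1249*(-33/17) = 41217/17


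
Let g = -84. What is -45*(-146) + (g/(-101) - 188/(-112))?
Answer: 18587059/2828 ≈ 6572.5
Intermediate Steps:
-45*(-146) + (g/(-101) - 188/(-112)) = -45*(-146) + (-84/(-101) - 188/(-112)) = 6570 + (-84*(-1/101) - 188*(-1/112)) = 6570 + (84/101 + 47/28) = 6570 + 7099/2828 = 18587059/2828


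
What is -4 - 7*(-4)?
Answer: 24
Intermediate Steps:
-4 - 7*(-4) = -4 + 28 = 24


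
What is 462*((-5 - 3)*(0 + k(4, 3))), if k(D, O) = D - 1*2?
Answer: -7392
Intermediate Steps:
k(D, O) = -2 + D (k(D, O) = D - 2 = -2 + D)
462*((-5 - 3)*(0 + k(4, 3))) = 462*((-5 - 3)*(0 + (-2 + 4))) = 462*(-8*(0 + 2)) = 462*(-8*2) = 462*(-16) = -7392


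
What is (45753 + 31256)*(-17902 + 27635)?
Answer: 749528597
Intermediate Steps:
(45753 + 31256)*(-17902 + 27635) = 77009*9733 = 749528597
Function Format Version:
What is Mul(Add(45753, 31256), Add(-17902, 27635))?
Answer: 749528597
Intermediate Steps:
Mul(Add(45753, 31256), Add(-17902, 27635)) = Mul(77009, 9733) = 749528597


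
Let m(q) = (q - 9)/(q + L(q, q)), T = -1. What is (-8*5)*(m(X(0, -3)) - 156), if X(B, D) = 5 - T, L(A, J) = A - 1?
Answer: 68760/11 ≈ 6250.9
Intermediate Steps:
L(A, J) = -1 + A
X(B, D) = 6 (X(B, D) = 5 - 1*(-1) = 5 + 1 = 6)
m(q) = (-9 + q)/(-1 + 2*q) (m(q) = (q - 9)/(q + (-1 + q)) = (-9 + q)/(-1 + 2*q))
(-8*5)*(m(X(0, -3)) - 156) = (-8*5)*((-9 + 6)/(-1 + 2*6) - 156) = -40*(-3/(-1 + 12) - 156) = -40*(-3/11 - 156) = -40*(-1719/11) = 68760/11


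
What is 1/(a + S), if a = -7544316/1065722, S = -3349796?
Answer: -532861/1784979418514 ≈ -2.9852e-7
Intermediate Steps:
a = -3772158/532861 (a = -7544316*1/1065722 = -3772158/532861 ≈ -7.0791)
1/(a + S) = 1/(-3772158/532861 - 3349796) = 1/(-1784979418514/532861) = -532861/1784979418514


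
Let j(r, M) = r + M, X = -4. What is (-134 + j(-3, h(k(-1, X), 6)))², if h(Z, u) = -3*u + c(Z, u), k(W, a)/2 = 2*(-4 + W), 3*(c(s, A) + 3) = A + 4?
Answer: 215296/9 ≈ 23922.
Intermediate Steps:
c(s, A) = -5/3 + A/3 (c(s, A) = -3 + (A + 4)/3 = -3 + (4 + A)/3 = -3 + (4/3 + A/3) = -5/3 + A/3)
k(W, a) = -16 + 4*W (k(W, a) = 2*(2*(-4 + W)) = 2*(-8 + 2*W) = -16 + 4*W)
h(Z, u) = -5/3 - 8*u/3 (h(Z, u) = -3*u + (-5/3 + u/3) = -5/3 - 8*u/3)
j(r, M) = M + r
(-134 + j(-3, h(k(-1, X), 6)))² = (-134 + ((-5/3 - 8/3*6) - 3))² = (-134 + ((-5/3 - 16) - 3))² = (-134 + (-53/3 - 3))² = (-134 - 62/3)² = (-464/3)² = 215296/9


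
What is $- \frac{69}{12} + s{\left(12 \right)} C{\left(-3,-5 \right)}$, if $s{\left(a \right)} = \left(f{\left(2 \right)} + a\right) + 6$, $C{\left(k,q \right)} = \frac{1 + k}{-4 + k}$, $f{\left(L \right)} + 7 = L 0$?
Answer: $- \frac{73}{28} \approx -2.6071$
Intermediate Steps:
$f{\left(L \right)} = -7$ ($f{\left(L \right)} = -7 + L 0 = -7 + 0 = -7$)
$C{\left(k,q \right)} = \frac{1 + k}{-4 + k}$
$s{\left(a \right)} = -1 + a$ ($s{\left(a \right)} = \left(-7 + a\right) + 6 = -1 + a$)
$- \frac{69}{12} + s{\left(12 \right)} C{\left(-3,-5 \right)} = - \frac{69}{12} + \left(-1 + 12\right) \frac{1 - 3}{-4 - 3} = \left(-69\right) \frac{1}{12} + 11 \frac{1}{-7} \left(-2\right) = - \frac{23}{4} + 11 \left(\left(- \frac{1}{7}\right) \left(-2\right)\right) = - \frac{23}{4} + 11 \cdot \frac{2}{7} = - \frac{23}{4} + \frac{22}{7} = - \frac{73}{28}$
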